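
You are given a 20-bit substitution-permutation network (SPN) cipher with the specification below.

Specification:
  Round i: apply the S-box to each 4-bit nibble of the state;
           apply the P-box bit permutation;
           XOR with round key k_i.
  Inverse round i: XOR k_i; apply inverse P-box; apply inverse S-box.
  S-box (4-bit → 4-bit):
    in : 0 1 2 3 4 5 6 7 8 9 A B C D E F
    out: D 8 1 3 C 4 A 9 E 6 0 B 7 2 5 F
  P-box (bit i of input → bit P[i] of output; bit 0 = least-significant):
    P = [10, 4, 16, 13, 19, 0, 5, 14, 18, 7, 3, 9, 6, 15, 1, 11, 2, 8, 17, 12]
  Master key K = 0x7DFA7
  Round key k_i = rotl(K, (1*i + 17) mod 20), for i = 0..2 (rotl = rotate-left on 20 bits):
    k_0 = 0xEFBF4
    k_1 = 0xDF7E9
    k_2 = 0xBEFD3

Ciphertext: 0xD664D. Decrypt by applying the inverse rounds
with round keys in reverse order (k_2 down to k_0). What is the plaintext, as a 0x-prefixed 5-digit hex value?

s_0 = ciphertext = 0xD664D
s_1 = InvRound(s_0, k_2) = 0xC8CAD
s_2 = InvRound(s_1, k_1) = 0xB7114
s_3 = InvRound(s_2, k_0) = 0xABB55

0xABB55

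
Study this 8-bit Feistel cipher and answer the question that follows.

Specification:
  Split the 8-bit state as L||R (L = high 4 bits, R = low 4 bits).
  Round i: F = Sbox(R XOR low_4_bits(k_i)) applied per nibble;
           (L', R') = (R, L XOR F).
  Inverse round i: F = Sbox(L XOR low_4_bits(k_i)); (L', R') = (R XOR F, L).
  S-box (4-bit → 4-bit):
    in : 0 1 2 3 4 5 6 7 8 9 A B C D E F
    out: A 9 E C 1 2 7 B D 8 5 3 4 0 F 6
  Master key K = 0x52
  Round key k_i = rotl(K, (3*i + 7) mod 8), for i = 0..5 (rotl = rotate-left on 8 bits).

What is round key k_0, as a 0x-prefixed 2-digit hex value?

0x29

K = 0x52
k_0 = rotl(K, (3*0+7) mod 8) = rotl(K, 7) = 0x29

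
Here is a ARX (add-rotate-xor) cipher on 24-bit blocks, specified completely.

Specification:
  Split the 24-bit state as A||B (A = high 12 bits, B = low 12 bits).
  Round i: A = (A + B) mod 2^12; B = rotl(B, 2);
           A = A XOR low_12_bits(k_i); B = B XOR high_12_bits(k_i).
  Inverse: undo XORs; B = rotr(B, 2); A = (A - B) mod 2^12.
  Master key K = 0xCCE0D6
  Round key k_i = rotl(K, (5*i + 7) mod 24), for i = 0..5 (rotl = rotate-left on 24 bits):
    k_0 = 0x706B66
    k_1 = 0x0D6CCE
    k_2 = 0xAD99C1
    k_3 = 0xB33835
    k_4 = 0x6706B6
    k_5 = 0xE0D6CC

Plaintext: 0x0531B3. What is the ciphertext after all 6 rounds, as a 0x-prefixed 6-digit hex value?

s_0 = plaintext = 0x0531B3
s_1 = Round(s_0, k_0) = 0x9601CA
s_2 = Round(s_1, k_1) = 0x7E47FE
s_3 = Round(s_2, k_2) = 0x623520
s_4 = Round(s_3, k_3) = 0x376FB2
s_5 = Round(s_4, k_4) = 0x59E8BB
s_6 = Round(s_5, k_5) = 0x895CE3

0x895CE3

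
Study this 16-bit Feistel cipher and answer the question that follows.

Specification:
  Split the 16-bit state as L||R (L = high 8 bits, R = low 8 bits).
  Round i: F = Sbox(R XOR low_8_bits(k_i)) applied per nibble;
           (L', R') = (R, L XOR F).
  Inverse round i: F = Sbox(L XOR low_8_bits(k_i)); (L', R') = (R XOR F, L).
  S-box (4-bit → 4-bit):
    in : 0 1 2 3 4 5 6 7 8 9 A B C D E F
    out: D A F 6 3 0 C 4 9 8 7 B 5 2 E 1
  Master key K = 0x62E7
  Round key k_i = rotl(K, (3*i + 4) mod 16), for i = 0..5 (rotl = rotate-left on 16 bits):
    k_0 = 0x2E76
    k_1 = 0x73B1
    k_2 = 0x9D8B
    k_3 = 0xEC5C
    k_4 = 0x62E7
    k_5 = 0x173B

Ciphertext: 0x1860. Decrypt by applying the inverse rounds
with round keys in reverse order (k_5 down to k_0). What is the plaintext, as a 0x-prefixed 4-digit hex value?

s_0 = ciphertext = 0x1860
s_1 = InvRound(s_0, k_5) = 0x9618
s_2 = InvRound(s_1, k_4) = 0x5296
s_3 = InvRound(s_2, k_3) = 0x4852
s_4 = InvRound(s_3, k_2) = 0x0448
s_5 = InvRound(s_4, k_1) = 0xF804
s_6 = InvRound(s_5, k_0) = 0x9AF8

0x9AF8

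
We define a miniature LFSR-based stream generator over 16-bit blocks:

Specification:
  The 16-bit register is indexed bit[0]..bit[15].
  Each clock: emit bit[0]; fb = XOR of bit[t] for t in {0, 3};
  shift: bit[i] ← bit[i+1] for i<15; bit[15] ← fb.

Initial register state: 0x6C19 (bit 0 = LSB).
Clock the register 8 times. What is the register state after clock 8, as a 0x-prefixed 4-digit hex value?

0x9A6C

reg_0 = 0x6C19
clock 1: out=1, reg = 0x360C
clock 2: out=0, reg = 0x9B06
clock 3: out=0, reg = 0x4D83
clock 4: out=1, reg = 0xA6C1
clock 5: out=1, reg = 0xD360
clock 6: out=0, reg = 0x69B0
clock 7: out=0, reg = 0x34D8
clock 8: out=0, reg = 0x9A6C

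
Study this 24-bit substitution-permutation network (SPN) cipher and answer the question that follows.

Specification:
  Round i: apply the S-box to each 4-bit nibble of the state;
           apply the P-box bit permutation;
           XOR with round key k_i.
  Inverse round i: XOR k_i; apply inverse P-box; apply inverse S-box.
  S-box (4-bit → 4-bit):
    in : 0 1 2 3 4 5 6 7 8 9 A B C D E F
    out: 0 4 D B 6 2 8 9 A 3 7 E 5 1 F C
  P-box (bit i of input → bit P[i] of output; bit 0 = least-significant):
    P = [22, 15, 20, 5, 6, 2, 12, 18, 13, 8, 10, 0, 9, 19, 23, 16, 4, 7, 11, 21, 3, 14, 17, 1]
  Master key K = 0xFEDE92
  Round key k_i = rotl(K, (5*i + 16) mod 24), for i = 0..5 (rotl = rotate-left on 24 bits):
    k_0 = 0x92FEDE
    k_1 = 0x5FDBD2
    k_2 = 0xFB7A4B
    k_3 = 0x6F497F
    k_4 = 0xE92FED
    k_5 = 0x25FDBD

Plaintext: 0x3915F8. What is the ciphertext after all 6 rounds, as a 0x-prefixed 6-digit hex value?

0xFD975B

s_0 = plaintext = 0x3915F8
s_1 = Round(s_0, k_0) = 0x162F64
s_2 = Round(s_1, k_1) = 0xE85DD3
s_3 = Round(s_2, k_2) = 0x919AA1
s_4 = Round(s_3, k_3) = 0x773633
s_5 = Round(s_4, k_4) = 0x84AD92
s_6 = Round(s_5, k_5) = 0xFD975B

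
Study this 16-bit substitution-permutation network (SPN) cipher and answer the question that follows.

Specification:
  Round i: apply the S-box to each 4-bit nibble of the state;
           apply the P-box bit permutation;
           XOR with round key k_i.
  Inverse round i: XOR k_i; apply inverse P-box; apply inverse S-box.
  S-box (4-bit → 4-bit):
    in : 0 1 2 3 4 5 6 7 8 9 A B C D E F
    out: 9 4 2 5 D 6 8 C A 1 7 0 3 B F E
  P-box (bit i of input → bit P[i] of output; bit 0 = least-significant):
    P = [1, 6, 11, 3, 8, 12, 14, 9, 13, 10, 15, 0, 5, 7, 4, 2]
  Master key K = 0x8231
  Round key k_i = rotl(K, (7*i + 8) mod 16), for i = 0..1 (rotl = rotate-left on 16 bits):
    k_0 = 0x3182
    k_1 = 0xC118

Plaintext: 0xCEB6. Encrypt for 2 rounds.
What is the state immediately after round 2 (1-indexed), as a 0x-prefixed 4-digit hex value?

0x5538

s_0 = plaintext = 0xCEB6
s_1 = Round(s_0, k_0) = 0x952B
s_2 = Round(s_1, k_1) = 0x5538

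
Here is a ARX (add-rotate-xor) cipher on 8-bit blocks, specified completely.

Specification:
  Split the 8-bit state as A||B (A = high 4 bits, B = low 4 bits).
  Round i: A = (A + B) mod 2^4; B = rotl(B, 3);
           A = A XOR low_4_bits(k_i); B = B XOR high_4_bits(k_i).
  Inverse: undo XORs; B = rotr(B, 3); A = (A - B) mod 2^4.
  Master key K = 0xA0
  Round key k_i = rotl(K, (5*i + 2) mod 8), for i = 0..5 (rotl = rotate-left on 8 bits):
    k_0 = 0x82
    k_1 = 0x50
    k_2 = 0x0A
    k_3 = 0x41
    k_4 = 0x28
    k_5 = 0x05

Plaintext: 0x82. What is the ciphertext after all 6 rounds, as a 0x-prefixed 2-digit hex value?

0xF9

s_0 = plaintext = 0x82
s_1 = Round(s_0, k_0) = 0x89
s_2 = Round(s_1, k_1) = 0x19
s_3 = Round(s_2, k_2) = 0x0C
s_4 = Round(s_3, k_3) = 0xD2
s_5 = Round(s_4, k_4) = 0x73
s_6 = Round(s_5, k_5) = 0xF9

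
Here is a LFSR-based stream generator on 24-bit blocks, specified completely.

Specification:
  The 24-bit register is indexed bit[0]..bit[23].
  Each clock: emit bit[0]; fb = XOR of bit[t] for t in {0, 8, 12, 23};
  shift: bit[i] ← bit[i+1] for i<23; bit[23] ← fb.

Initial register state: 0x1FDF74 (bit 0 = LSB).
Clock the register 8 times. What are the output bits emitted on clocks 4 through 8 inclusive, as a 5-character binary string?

01110

reg_0 = 0x1FDF74
clock 1: out=0, reg = 0x0FEFBA
clock 2: out=0, reg = 0x87F7DD
clock 3: out=1, reg = 0x43FBEE
clock 4: out=0, reg = 0x21FDF7
clock 5: out=1, reg = 0x90FEFB
clock 6: out=1, reg = 0xC87F7D
clock 7: out=1, reg = 0x643FBE
clock 8: out=0, reg = 0x321FDF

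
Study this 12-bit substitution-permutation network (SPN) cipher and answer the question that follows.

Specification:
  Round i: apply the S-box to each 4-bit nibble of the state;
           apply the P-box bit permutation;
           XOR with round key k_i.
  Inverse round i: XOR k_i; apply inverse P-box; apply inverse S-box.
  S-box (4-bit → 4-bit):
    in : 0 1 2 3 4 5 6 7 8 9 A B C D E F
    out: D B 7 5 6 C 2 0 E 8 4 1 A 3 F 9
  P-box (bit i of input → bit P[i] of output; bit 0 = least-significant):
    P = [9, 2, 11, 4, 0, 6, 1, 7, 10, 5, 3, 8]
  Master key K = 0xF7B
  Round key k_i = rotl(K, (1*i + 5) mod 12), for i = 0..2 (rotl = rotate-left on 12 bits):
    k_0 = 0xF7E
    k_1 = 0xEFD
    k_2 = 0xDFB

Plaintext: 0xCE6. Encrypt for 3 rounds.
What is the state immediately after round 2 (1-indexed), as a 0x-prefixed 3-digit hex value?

0xB45

s_0 = plaintext = 0xCE6
s_1 = Round(s_0, k_0) = 0xE99
s_2 = Round(s_1, k_1) = 0xB45
s_3 = Round(s_2, k_2) = 0x1A9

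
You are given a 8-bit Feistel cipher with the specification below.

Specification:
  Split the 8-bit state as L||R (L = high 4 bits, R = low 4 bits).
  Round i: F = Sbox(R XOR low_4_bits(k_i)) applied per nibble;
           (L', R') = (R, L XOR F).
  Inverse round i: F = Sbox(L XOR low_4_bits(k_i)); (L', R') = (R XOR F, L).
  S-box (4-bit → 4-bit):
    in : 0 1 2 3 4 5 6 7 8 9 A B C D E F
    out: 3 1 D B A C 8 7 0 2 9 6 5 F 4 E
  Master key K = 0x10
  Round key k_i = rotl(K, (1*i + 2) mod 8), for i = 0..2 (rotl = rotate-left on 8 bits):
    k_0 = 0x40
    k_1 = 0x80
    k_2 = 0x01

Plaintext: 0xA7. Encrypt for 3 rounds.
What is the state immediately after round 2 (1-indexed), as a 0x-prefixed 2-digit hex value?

s_0 = plaintext = 0xA7
s_1 = Round(s_0, k_0) = 0x7D
s_2 = Round(s_1, k_1) = 0xD8
s_3 = Round(s_2, k_2) = 0x8F

0xD8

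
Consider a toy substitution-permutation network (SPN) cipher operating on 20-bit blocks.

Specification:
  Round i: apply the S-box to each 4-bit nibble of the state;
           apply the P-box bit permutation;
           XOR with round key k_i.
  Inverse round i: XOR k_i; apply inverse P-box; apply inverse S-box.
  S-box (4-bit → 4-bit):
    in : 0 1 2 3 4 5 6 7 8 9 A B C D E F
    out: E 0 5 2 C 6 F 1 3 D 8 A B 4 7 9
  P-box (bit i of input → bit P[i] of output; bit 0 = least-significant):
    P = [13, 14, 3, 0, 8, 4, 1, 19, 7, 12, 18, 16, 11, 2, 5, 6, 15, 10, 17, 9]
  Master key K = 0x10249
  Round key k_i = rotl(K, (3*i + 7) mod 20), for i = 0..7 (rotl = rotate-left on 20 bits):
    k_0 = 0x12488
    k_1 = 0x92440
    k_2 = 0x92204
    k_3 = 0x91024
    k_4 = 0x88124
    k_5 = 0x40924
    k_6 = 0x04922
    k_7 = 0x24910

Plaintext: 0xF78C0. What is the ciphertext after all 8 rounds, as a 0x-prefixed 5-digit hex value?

s_0 = plaintext = 0xF78C0
s_1 = Round(s_0, k_0) = 0x9FF11
s_2 = Round(s_1, k_1) = 0xAAE80
s_3 = Round(s_2, k_2) = 0xD71DD
s_4 = Round(s_3, k_3) = 0xB182E
s_5 = Round(s_4, k_4) = 0x8F6AE
s_6 = Round(s_5, k_5) = 0x9F5EC
s_7 = Round(s_6, k_6) = 0x6B271
s_8 = Round(s_7, k_7) = 0x4CED4

0x4CED4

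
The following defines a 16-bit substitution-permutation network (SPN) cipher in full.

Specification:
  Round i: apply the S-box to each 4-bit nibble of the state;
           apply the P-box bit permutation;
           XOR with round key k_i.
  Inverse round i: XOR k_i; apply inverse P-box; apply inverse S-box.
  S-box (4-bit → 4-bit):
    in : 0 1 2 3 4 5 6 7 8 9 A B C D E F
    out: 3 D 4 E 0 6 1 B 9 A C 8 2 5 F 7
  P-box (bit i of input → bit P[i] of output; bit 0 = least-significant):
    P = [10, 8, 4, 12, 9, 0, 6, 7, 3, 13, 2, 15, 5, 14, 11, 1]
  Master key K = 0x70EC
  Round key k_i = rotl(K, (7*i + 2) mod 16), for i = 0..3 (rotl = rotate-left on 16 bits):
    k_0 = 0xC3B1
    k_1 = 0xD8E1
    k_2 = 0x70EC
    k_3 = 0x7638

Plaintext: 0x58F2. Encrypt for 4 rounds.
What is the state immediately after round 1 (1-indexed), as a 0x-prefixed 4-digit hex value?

0x09E8

s_0 = plaintext = 0x58F2
s_1 = Round(s_0, k_0) = 0x09E8
s_2 = Round(s_1, k_1) = 0x2E00
s_3 = Round(s_2, k_2) = 0xDFE1
s_4 = Round(s_3, k_3) = 0x48C5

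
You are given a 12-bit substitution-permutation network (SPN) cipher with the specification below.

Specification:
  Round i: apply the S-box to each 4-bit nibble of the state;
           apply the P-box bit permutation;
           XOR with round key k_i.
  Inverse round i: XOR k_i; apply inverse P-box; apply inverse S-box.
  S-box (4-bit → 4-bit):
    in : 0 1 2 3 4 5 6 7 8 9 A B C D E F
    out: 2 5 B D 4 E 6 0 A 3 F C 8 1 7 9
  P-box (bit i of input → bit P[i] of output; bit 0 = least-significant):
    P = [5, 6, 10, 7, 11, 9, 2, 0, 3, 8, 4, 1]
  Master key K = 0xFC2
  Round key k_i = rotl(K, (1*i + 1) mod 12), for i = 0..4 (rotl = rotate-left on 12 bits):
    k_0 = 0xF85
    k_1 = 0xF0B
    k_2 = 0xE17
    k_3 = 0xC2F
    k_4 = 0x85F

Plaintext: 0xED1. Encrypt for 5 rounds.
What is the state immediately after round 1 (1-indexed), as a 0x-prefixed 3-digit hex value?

s_0 = plaintext = 0xED1
s_1 = Round(s_0, k_0) = 0x2BD
s_2 = Round(s_1, k_1) = 0xE24
s_3 = Round(s_2, k_2) = 0x10E
s_4 = Round(s_3, k_3) = 0xA57
s_5 = Round(s_4, k_4) = 0xB40

0x2BD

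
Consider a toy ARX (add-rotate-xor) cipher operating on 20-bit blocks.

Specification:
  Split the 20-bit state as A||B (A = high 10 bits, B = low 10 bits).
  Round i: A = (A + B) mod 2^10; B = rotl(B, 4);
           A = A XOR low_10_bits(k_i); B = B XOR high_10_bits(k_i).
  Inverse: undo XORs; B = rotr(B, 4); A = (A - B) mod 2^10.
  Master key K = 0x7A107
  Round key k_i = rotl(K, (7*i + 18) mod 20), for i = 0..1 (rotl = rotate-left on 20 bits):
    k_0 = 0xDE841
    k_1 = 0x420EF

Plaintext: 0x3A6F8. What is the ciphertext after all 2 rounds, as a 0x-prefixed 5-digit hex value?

0x1FA1B

s_0 = plaintext = 0x3A6F8
s_1 = Round(s_0, k_0) = 0xE80F1
s_2 = Round(s_1, k_1) = 0x1FA1B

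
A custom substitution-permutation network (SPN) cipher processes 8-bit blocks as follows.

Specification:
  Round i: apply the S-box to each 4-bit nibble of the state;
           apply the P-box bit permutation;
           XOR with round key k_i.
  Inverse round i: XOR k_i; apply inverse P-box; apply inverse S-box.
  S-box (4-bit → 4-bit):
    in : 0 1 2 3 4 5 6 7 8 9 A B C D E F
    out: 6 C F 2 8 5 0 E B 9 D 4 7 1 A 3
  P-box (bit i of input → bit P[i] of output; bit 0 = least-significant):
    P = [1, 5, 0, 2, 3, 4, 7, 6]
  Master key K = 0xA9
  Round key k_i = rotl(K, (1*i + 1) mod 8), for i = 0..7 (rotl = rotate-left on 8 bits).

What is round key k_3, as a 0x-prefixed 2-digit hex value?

0x9A

K = 0xA9
k_0 = rotl(K, (1*0+1) mod 8) = rotl(K, 1) = 0x53
k_1 = rotl(K, (1*1+1) mod 8) = rotl(K, 2) = 0xA6
k_2 = rotl(K, (1*2+1) mod 8) = rotl(K, 3) = 0x4D
k_3 = rotl(K, (1*3+1) mod 8) = rotl(K, 4) = 0x9A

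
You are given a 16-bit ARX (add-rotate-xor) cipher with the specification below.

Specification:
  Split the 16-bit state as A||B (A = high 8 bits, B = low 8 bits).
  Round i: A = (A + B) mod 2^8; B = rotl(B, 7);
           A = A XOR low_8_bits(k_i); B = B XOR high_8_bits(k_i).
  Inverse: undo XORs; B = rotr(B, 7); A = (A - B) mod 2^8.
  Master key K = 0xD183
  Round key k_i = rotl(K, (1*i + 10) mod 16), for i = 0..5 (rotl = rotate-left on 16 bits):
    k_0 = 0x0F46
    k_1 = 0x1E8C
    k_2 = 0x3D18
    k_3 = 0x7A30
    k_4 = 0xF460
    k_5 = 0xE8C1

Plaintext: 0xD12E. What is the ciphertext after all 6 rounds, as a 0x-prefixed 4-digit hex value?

s_0 = plaintext = 0xD12E
s_1 = Round(s_0, k_0) = 0xB918
s_2 = Round(s_1, k_1) = 0x5D12
s_3 = Round(s_2, k_2) = 0x7734
s_4 = Round(s_3, k_3) = 0x9B60
s_5 = Round(s_4, k_4) = 0x9BC4
s_6 = Round(s_5, k_5) = 0x9E8A

0x9E8A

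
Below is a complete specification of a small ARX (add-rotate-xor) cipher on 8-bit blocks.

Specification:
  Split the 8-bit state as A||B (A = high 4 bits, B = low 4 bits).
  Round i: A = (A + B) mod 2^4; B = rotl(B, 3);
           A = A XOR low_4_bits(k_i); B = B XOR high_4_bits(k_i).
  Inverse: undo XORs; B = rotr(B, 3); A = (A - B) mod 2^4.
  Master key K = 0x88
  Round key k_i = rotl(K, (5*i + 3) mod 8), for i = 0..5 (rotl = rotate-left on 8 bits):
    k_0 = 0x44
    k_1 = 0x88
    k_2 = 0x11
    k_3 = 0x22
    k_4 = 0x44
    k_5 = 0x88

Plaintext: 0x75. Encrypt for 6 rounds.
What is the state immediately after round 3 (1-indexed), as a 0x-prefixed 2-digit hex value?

s_0 = plaintext = 0x75
s_1 = Round(s_0, k_0) = 0x8E
s_2 = Round(s_1, k_1) = 0xEF
s_3 = Round(s_2, k_2) = 0xCE
s_4 = Round(s_3, k_3) = 0x85
s_5 = Round(s_4, k_4) = 0x9E
s_6 = Round(s_5, k_5) = 0xFF

0xCE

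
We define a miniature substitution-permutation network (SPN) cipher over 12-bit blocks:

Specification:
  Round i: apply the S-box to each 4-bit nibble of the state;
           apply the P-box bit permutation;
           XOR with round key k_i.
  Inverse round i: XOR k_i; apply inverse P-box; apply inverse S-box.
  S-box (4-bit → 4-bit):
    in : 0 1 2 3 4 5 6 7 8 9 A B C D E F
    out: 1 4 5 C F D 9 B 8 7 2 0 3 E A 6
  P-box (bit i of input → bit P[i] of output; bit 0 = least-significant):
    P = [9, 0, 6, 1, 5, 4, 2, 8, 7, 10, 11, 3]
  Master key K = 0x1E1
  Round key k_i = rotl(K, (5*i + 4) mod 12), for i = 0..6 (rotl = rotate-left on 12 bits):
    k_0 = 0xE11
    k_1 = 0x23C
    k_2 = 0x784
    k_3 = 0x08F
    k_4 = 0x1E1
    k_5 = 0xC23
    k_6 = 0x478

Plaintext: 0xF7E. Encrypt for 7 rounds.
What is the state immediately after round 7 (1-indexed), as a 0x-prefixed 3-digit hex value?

s_0 = plaintext = 0xF7E
s_1 = Round(s_0, k_0) = 0x322
s_2 = Round(s_1, k_1) = 0x850
s_3 = Round(s_2, k_2) = 0x4A8
s_4 = Round(s_3, k_3) = 0xC15
s_5 = Round(s_4, k_4) = 0x727
s_6 = Round(s_5, k_5) = 0xA8C
s_7 = Round(s_6, k_6) = 0x379

0x379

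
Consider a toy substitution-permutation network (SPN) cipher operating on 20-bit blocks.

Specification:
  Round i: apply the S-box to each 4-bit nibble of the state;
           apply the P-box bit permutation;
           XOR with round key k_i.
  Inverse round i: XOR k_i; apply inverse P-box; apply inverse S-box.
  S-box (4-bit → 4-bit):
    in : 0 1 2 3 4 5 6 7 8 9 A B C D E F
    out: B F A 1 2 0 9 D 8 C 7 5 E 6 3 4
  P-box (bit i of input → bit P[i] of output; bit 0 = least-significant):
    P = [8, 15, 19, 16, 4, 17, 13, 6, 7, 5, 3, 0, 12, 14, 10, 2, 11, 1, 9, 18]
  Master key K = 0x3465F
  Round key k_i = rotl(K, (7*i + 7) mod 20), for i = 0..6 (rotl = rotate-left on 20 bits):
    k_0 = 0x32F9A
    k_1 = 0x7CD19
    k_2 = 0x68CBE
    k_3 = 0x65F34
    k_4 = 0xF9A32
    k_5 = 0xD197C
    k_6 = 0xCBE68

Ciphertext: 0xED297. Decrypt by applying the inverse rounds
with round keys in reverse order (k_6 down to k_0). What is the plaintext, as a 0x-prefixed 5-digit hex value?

s_0 = ciphertext = 0xED297
s_1 = InvRound(s_0, k_6) = 0xEC115
s_2 = InvRound(s_1, k_5) = 0x3EC22
s_3 = InvRound(s_2, k_4) = 0x9A5BF
s_4 = InvRound(s_3, k_3) = 0x1E7DC
s_5 = InvRound(s_4, k_2) = 0x144C6
s_6 = InvRound(s_5, k_1) = 0x0870E
s_7 = InvRound(s_6, k_0) = 0x383A2

0x383A2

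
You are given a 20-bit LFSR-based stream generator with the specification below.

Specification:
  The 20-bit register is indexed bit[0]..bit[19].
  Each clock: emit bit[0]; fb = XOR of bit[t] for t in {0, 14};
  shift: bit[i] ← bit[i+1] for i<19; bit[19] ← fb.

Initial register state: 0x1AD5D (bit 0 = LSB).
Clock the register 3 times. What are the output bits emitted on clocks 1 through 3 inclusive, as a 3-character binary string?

101

reg_0 = 0x1AD5D
clock 1: out=1, reg = 0x8D6AE
clock 2: out=0, reg = 0xC6B57
clock 3: out=1, reg = 0x635AB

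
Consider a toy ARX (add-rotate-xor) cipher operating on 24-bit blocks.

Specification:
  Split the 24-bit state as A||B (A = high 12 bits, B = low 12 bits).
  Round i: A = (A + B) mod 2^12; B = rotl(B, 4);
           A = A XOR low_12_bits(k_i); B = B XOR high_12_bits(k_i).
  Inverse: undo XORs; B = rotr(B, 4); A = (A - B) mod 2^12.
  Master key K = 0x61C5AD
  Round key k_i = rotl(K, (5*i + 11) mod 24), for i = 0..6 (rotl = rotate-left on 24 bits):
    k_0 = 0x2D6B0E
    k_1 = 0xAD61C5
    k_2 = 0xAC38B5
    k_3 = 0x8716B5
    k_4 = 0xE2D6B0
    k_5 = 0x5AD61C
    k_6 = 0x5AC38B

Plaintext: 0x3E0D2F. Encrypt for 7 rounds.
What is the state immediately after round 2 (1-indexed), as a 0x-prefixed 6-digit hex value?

0xBE9866

s_0 = plaintext = 0x3E0D2F
s_1 = Round(s_0, k_0) = 0xA0102B
s_2 = Round(s_1, k_1) = 0xBE9866
s_3 = Round(s_2, k_2) = 0xCFACAB
s_4 = Round(s_3, k_3) = 0xF102CD
s_5 = Round(s_4, k_4) = 0x76D2FF
s_6 = Round(s_5, k_5) = 0xC70A5F
s_7 = Round(s_6, k_6) = 0x544056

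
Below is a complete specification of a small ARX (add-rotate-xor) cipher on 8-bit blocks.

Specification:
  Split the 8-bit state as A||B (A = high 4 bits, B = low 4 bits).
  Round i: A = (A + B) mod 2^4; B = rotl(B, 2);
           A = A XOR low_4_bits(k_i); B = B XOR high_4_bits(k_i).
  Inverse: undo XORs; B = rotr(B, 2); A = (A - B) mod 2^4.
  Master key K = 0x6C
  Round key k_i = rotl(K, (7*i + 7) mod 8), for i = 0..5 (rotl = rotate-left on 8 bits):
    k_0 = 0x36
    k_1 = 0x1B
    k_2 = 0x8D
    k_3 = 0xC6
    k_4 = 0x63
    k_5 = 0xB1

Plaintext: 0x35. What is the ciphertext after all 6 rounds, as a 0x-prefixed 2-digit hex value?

0xB4

s_0 = plaintext = 0x35
s_1 = Round(s_0, k_0) = 0xE6
s_2 = Round(s_1, k_1) = 0xF8
s_3 = Round(s_2, k_2) = 0xAA
s_4 = Round(s_3, k_3) = 0x26
s_5 = Round(s_4, k_4) = 0xBF
s_6 = Round(s_5, k_5) = 0xB4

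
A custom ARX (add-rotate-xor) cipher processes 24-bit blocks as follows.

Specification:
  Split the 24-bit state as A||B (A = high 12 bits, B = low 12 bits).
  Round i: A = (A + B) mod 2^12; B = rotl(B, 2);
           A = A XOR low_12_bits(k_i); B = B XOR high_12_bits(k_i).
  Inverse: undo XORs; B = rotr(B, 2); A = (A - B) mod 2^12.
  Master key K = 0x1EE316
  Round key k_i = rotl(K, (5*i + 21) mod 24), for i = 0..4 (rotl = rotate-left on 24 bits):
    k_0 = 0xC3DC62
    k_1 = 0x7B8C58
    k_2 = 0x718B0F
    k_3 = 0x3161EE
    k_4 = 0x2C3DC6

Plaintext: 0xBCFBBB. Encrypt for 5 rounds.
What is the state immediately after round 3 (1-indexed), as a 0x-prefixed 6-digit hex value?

s_0 = plaintext = 0xBCFBBB
s_1 = Round(s_0, k_0) = 0xBE82D3
s_2 = Round(s_1, k_1) = 0x2E3CF4
s_3 = Round(s_2, k_2) = 0x4D84CB
s_4 = Round(s_3, k_3) = 0x84D03B
s_5 = Round(s_4, k_4) = 0x54E22F

0x4D84CB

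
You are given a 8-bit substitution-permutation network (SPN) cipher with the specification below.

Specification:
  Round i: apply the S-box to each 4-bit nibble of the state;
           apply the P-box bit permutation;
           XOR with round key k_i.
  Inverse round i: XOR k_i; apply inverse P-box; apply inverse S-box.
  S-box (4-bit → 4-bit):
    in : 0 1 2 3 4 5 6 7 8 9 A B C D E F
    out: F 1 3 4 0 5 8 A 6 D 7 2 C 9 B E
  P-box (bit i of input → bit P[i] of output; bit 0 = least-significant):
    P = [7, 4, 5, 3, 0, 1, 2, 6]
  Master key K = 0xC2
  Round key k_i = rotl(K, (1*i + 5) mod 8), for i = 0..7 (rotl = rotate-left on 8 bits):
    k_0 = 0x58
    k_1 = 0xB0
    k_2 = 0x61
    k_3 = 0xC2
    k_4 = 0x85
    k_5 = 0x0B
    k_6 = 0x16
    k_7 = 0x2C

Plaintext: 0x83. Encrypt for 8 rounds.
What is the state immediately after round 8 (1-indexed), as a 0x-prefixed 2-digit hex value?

s_0 = plaintext = 0x83
s_1 = Round(s_0, k_0) = 0x7E
s_2 = Round(s_1, k_1) = 0x6A
s_3 = Round(s_2, k_2) = 0x91
s_4 = Round(s_3, k_3) = 0x07
s_5 = Round(s_4, k_4) = 0xDA
s_6 = Round(s_5, k_5) = 0xFA
s_7 = Round(s_6, k_6) = 0xE0
s_8 = Round(s_7, k_7) = 0xD7

0xD7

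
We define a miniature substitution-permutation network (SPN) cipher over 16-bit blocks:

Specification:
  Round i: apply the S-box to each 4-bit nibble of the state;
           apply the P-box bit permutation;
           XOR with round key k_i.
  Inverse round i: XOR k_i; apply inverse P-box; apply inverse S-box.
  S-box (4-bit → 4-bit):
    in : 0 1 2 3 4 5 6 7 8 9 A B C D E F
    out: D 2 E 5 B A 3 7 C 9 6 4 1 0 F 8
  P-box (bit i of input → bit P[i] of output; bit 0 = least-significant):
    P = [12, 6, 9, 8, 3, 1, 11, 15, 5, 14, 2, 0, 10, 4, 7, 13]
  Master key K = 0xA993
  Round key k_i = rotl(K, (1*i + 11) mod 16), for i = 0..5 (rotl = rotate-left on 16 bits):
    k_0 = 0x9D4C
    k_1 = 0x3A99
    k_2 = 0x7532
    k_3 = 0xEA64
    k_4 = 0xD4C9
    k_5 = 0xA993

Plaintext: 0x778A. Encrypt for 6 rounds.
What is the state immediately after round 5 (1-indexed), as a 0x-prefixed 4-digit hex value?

0x0812

s_0 = plaintext = 0x778A
s_1 = Round(s_0, k_0) = 0x53B8
s_2 = Round(s_1, k_1) = 0x11AD
s_3 = Round(s_2, k_2) = 0x3D20
s_4 = Round(s_3, k_3) = 0x75E6
s_5 = Round(s_4, k_4) = 0x0812
s_6 = Round(s_5, k_5) = 0x8E54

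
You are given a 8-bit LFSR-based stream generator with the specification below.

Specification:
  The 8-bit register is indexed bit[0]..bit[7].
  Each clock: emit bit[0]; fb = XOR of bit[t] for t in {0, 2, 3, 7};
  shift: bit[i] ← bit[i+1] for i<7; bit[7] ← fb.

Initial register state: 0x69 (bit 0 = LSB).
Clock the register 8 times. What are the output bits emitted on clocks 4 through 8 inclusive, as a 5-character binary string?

reg_0 = 0x69
clock 1: out=1, reg = 0x34
clock 2: out=0, reg = 0x9A
clock 3: out=0, reg = 0x4D
clock 4: out=1, reg = 0xA6
clock 5: out=0, reg = 0x53
clock 6: out=1, reg = 0xA9
clock 7: out=1, reg = 0xD4
clock 8: out=0, reg = 0x6A

10110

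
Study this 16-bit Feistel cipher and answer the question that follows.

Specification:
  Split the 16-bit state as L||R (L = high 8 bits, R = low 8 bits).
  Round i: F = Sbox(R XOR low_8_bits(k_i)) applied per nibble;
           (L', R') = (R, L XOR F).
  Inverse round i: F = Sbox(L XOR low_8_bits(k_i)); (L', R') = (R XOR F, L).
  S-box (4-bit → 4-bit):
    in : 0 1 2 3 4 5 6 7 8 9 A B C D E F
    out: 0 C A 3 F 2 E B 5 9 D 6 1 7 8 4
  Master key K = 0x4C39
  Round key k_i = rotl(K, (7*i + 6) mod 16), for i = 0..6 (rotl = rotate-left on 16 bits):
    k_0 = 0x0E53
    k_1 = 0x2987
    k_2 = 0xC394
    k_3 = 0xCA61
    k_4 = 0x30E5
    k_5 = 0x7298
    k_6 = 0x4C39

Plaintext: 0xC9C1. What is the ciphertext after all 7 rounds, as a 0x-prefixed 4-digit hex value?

s_0 = plaintext = 0xC9C1
s_1 = Round(s_0, k_0) = 0xC153
s_2 = Round(s_1, k_1) = 0x53BE
s_3 = Round(s_2, k_2) = 0xBEFE
s_4 = Round(s_3, k_3) = 0xFE2A
s_5 = Round(s_4, k_4) = 0x2AEA
s_6 = Round(s_5, k_5) = 0xEA90
s_7 = Round(s_6, k_6) = 0x9033

0x9033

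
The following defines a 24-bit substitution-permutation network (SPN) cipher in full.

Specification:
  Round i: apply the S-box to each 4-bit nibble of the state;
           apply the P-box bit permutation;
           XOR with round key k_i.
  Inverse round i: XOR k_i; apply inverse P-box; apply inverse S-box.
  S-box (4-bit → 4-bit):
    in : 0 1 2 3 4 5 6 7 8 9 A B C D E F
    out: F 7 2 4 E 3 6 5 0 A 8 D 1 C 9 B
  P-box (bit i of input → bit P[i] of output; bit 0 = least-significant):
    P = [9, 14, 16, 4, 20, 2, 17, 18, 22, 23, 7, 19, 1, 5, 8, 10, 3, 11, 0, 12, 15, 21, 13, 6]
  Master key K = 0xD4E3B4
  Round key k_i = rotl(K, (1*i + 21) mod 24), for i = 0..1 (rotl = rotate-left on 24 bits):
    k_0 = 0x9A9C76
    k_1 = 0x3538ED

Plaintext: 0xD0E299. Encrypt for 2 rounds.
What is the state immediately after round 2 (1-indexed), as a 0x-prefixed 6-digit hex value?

0xDDCC73

s_0 = plaintext = 0xD0E299
s_1 = Round(s_0, k_0) = 0x1EE029
s_2 = Round(s_1, k_1) = 0xDDCC73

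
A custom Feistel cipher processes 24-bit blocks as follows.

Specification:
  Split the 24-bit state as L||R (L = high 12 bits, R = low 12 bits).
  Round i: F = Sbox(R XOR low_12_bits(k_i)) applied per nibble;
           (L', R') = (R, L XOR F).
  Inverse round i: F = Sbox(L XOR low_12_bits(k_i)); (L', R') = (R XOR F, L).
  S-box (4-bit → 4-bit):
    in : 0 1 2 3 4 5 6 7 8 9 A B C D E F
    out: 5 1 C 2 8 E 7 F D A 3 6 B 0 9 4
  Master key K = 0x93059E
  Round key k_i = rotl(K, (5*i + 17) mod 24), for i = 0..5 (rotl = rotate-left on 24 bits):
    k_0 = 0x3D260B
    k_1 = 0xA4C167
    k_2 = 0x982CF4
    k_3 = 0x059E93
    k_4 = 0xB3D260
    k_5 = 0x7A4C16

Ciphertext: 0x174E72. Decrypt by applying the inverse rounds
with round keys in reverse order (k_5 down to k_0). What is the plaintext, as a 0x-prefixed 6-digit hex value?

s_0 = ciphertext = 0x174E72
s_1 = InvRound(s_0, k_5) = 0xE0E174
s_2 = InvRound(s_1, k_4) = 0xA0DE0E
s_3 = InvRound(s_2, k_3) = 0x6A7A0D
s_4 = InvRound(s_3, k_2) = 0x9EF6A7
s_5 = InvRound(s_4, k_1) = 0xB7A9EF
s_6 = InvRound(s_5, k_0) = 0x91EB7A

0x91EB7A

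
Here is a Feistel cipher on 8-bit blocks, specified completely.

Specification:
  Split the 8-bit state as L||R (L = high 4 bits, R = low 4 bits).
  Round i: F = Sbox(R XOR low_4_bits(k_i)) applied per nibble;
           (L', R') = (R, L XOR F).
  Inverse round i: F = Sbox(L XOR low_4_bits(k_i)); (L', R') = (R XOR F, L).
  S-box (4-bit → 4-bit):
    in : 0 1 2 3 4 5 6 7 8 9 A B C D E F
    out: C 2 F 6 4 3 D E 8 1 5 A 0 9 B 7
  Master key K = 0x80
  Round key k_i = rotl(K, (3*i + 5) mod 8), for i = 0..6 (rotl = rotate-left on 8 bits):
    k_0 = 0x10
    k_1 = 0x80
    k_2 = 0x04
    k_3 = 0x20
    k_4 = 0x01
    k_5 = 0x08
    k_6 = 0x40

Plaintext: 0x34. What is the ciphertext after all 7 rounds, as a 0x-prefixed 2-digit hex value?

0x14

s_0 = plaintext = 0x34
s_1 = Round(s_0, k_0) = 0x47
s_2 = Round(s_1, k_1) = 0x7A
s_3 = Round(s_2, k_2) = 0xAC
s_4 = Round(s_3, k_3) = 0xCA
s_5 = Round(s_4, k_4) = 0xA6
s_6 = Round(s_5, k_5) = 0x61
s_7 = Round(s_6, k_6) = 0x14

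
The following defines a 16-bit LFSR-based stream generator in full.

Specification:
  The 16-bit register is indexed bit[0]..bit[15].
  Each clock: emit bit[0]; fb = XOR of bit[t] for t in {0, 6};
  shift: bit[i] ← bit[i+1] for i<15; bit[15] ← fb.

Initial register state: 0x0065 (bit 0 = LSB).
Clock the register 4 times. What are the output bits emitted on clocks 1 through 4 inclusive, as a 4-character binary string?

reg_0 = 0x0065
clock 1: out=1, reg = 0x0032
clock 2: out=0, reg = 0x0019
clock 3: out=1, reg = 0x800C
clock 4: out=0, reg = 0x4006

1010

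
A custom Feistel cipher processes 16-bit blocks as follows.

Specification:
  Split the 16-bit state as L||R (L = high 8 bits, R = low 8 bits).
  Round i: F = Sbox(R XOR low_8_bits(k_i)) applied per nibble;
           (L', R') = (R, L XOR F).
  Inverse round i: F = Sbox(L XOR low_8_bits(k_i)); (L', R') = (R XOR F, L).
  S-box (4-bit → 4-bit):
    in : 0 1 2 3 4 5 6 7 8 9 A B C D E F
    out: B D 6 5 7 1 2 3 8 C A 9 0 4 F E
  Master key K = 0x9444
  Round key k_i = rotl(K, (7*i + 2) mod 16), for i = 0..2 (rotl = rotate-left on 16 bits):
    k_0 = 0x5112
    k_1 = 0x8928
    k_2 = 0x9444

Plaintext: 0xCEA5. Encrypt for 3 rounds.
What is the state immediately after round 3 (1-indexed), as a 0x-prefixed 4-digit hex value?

0x9416

s_0 = plaintext = 0xCEA5
s_1 = Round(s_0, k_0) = 0xA55D
s_2 = Round(s_1, k_1) = 0x5D94
s_3 = Round(s_2, k_2) = 0x9416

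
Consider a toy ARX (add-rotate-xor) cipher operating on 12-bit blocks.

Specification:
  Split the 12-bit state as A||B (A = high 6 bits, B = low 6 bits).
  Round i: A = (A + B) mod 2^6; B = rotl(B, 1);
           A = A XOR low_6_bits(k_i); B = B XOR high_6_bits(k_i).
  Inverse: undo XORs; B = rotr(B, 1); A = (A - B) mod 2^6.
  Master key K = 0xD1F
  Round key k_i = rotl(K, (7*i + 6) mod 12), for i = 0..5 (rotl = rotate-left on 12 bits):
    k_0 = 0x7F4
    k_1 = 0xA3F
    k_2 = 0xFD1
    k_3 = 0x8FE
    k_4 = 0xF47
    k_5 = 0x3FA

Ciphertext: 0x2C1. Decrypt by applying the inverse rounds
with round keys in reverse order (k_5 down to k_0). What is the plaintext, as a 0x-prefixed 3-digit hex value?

0x021

s_0 = ciphertext = 0x2C1
s_1 = InvRound(s_0, k_5) = 0xA87
s_2 = InvRound(s_1, k_4) = 0x41D
s_3 = InvRound(s_2, k_3) = 0x3DF
s_4 = InvRound(s_3, k_2) = 0x390
s_5 = InvRound(s_4, k_1) = 0x55C
s_6 = InvRound(s_5, k_0) = 0x021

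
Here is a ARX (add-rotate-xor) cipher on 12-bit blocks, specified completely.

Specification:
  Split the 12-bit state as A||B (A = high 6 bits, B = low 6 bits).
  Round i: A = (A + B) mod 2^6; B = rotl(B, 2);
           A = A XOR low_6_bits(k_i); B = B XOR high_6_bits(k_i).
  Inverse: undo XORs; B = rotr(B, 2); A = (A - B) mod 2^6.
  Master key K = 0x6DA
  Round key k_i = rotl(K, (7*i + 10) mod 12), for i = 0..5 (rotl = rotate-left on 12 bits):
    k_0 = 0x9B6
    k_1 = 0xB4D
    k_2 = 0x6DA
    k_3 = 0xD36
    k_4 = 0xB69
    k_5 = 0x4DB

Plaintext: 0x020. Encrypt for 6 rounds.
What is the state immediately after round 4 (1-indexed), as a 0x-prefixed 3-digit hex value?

s_0 = plaintext = 0x020
s_1 = Round(s_0, k_0) = 0x5A4
s_2 = Round(s_1, k_1) = 0xDFF
s_3 = Round(s_2, k_2) = 0xB24
s_4 = Round(s_3, k_3) = 0x9A6
s_5 = Round(s_4, k_4) = 0x977
s_6 = Round(s_5, k_5) = 0x1CC

0x9A6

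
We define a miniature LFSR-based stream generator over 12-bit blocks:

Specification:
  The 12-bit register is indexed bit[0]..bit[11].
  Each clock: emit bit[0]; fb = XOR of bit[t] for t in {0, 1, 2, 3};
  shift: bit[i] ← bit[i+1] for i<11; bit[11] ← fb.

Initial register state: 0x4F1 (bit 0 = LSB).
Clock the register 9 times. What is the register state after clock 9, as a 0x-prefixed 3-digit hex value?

reg_0 = 0x4F1
clock 1: out=1, reg = 0xA78
clock 2: out=0, reg = 0xD3C
clock 3: out=0, reg = 0x69E
clock 4: out=0, reg = 0xB4F
clock 5: out=1, reg = 0x5A7
clock 6: out=1, reg = 0xAD3
clock 7: out=1, reg = 0x569
clock 8: out=1, reg = 0x2B4
clock 9: out=0, reg = 0x95A

0x95A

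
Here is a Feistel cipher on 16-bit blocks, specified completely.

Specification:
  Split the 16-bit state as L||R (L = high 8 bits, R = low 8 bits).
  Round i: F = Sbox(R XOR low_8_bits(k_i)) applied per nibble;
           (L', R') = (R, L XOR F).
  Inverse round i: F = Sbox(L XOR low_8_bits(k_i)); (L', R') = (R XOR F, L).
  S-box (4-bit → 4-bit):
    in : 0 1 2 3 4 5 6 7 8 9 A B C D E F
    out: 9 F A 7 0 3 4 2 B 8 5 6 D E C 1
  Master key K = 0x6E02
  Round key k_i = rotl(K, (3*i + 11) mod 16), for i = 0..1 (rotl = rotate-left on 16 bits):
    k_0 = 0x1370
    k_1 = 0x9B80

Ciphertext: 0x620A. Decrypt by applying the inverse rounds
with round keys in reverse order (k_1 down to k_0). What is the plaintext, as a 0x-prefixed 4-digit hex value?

s_0 = ciphertext = 0x620A
s_1 = InvRound(s_0, k_1) = 0xC062
s_2 = InvRound(s_1, k_0) = 0x0BC0

0x0BC0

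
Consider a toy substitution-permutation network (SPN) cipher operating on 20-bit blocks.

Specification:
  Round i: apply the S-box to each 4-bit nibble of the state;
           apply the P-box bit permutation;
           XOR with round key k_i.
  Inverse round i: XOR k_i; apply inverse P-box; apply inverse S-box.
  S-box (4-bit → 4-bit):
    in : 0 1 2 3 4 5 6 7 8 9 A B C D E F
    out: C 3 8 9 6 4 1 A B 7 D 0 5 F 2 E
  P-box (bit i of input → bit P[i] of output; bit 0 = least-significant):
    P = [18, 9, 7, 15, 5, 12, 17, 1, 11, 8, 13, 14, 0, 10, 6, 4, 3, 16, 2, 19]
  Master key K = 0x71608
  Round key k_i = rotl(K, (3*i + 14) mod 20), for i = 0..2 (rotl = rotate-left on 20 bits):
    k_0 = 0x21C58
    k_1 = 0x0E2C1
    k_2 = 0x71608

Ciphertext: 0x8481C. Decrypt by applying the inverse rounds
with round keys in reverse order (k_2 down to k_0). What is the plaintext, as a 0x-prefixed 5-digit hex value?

0xE2528

s_0 = ciphertext = 0x8481C
s_1 = InvRound(s_0, k_2) = 0xF7341
s_2 = InvRound(s_1, k_1) = 0x7BE4A
s_3 = InvRound(s_2, k_0) = 0xE2528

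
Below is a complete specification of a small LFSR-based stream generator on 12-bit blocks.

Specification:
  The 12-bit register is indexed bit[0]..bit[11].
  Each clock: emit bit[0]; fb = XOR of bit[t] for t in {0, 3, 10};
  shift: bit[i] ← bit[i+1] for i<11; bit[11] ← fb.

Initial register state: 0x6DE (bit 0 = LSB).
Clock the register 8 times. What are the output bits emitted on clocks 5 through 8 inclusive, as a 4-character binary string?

reg_0 = 0x6DE
clock 1: out=0, reg = 0x36F
clock 2: out=1, reg = 0x1B7
clock 3: out=1, reg = 0x8DB
clock 4: out=1, reg = 0x46D
clock 5: out=1, reg = 0xA36
clock 6: out=0, reg = 0x51B
clock 7: out=1, reg = 0xA8D
clock 8: out=1, reg = 0x546

1011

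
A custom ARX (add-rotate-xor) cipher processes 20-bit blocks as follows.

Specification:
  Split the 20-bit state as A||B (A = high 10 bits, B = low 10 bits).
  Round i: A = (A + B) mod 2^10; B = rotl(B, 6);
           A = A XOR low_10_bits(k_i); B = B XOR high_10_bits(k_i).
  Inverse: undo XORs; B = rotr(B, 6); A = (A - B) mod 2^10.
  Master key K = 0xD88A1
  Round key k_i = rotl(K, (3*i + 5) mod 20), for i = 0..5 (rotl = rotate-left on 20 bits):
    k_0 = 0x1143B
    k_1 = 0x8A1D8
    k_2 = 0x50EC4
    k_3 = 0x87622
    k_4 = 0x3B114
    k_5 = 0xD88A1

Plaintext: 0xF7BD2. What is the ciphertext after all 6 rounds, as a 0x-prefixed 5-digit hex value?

s_0 = plaintext = 0xF7BD2
s_1 = Round(s_0, k_0) = 0xE2CF8
s_2 = Round(s_1, k_1) = 0x56C27
s_3 = Round(s_2, k_2) = 0xD1881
s_4 = Round(s_3, k_3) = 0x79655
s_5 = Round(s_4, k_4) = 0x4B989
s_6 = Round(s_5, k_5) = 0x8593A

0x8593A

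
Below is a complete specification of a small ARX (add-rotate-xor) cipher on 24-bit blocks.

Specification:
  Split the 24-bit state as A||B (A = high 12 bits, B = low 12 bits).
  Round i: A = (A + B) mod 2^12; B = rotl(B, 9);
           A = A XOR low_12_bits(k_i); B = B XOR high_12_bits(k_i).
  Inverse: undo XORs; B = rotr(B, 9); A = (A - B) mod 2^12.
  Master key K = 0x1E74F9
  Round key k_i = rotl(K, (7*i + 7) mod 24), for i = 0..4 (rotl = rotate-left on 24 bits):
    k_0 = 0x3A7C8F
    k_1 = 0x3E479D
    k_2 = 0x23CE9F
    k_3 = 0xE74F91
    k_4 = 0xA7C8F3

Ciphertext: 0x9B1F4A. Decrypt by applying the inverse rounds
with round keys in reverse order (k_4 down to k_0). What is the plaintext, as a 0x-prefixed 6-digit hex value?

0xD3BBB7

s_0 = ciphertext = 0x9B1F4A
s_1 = InvRound(s_0, k_4) = 0x7909B2
s_2 = InvRound(s_1, k_3) = 0x9CEE33
s_3 = InvRound(s_2, k_2) = 0x6D307E
s_4 = InvRound(s_3, k_1) = 0x47DCD1
s_5 = InvRound(s_4, k_0) = 0xD3BBB7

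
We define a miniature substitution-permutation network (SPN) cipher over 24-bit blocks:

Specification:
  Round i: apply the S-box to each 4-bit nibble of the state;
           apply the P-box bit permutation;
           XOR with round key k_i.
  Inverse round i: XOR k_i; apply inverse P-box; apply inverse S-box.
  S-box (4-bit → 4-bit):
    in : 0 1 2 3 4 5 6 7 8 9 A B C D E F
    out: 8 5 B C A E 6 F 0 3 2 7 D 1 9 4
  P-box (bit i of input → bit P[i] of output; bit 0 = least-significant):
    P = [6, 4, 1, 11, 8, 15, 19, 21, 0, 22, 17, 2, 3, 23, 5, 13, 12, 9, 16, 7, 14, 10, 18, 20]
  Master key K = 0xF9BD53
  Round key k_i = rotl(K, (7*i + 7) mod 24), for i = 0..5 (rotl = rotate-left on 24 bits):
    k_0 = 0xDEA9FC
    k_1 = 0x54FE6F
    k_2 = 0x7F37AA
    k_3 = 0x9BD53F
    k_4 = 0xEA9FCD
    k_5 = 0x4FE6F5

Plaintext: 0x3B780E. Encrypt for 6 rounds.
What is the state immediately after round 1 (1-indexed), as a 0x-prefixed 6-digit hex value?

s_0 = plaintext = 0x3B780E
s_1 = Round(s_0, k_0) = 0x6B9394
s_2 = Round(s_1, k_1) = 0xD36173
s_3 = Round(s_2, k_2) = 0xD4FE09
s_4 = Round(s_3, k_3) = 0xBB97CA
s_5 = Round(s_4, k_4) = 0x05C8D0
s_6 = Round(s_5, k_5) = 0x5ECD5D

0x6B9394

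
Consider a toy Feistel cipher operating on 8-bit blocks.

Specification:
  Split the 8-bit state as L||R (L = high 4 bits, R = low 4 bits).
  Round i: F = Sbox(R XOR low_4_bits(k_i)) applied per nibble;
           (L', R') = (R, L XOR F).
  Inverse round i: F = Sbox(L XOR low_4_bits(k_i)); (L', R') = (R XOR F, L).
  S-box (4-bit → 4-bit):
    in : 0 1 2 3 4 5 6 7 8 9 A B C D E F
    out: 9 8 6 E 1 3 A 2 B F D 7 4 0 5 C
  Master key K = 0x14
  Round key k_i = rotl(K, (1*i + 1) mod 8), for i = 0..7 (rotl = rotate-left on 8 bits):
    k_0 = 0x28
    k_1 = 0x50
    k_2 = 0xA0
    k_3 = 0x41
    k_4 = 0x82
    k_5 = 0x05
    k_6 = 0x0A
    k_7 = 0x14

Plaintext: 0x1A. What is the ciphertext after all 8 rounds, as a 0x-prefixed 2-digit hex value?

0xFE

s_0 = plaintext = 0x1A
s_1 = Round(s_0, k_0) = 0xA7
s_2 = Round(s_1, k_1) = 0x78
s_3 = Round(s_2, k_2) = 0x8C
s_4 = Round(s_3, k_3) = 0xC8
s_5 = Round(s_4, k_4) = 0x81
s_6 = Round(s_5, k_5) = 0x19
s_7 = Round(s_6, k_6) = 0x9F
s_8 = Round(s_7, k_7) = 0xFE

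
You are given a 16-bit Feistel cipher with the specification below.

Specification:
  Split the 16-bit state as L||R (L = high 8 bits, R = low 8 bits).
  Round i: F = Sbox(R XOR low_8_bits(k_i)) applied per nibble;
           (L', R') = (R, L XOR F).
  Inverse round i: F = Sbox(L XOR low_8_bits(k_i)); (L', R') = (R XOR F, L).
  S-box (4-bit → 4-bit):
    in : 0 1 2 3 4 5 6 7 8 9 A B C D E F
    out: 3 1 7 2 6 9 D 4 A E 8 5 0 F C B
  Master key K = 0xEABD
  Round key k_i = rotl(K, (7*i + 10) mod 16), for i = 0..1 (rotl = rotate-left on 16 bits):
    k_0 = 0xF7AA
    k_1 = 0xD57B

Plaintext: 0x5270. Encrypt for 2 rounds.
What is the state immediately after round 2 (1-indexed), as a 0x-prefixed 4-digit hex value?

s_0 = plaintext = 0x5270
s_1 = Round(s_0, k_0) = 0x70AA
s_2 = Round(s_1, k_1) = 0xAA81

0xAA81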